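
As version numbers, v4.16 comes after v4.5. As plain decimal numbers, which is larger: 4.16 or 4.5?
4.5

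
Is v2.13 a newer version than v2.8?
Yes. Version numbers are compared segment by segment as integers, not as decimals: minor version 13 > 8, so v2.13 > v2.8 (even though the decimal 2.13 < 2.8).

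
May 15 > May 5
True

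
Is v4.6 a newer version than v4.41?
No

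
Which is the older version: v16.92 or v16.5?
v16.5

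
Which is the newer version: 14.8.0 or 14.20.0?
14.20.0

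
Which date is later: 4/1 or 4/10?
4/10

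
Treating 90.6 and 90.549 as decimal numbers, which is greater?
90.6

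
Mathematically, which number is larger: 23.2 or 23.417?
23.417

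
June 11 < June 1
False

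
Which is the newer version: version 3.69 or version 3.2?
version 3.69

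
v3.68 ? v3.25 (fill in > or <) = >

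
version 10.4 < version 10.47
True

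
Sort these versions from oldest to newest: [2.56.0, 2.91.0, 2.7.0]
[2.7.0, 2.56.0, 2.91.0]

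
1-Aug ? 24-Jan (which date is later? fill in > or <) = >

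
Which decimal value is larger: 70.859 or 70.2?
70.859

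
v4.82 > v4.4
True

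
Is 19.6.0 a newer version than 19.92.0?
No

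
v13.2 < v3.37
False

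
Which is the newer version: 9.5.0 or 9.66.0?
9.66.0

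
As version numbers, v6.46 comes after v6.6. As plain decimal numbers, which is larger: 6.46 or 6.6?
6.6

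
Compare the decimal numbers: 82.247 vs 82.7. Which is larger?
82.7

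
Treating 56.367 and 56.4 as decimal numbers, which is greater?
56.4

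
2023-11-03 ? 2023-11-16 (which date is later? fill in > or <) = <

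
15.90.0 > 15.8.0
True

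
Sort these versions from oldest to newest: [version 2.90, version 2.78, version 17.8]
[version 2.78, version 2.90, version 17.8]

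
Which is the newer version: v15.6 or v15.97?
v15.97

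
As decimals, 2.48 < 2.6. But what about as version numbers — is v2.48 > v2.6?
True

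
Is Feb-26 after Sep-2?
No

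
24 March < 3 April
True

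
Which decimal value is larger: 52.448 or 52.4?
52.448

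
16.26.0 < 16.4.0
False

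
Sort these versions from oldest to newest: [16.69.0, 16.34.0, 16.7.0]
[16.7.0, 16.34.0, 16.69.0]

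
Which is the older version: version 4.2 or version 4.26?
version 4.2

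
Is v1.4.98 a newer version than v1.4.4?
Yes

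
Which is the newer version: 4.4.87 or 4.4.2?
4.4.87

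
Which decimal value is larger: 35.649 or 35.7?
35.7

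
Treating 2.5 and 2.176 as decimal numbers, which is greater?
2.5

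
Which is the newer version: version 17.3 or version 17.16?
version 17.16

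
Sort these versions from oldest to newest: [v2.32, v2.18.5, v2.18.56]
[v2.18.5, v2.18.56, v2.32]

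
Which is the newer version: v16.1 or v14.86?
v16.1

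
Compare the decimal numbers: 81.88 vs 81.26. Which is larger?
81.88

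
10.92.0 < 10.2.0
False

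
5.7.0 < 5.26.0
True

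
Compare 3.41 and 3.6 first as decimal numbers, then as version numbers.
As decimals: 3.41 < 3.6. As versions: v3.41 > v3.6 (minor version 41 > 6).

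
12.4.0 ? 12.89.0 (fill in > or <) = <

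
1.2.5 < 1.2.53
True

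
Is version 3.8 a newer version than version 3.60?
No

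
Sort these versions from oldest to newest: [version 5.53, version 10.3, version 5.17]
[version 5.17, version 5.53, version 10.3]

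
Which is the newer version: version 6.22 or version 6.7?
version 6.22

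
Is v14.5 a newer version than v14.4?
Yes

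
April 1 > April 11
False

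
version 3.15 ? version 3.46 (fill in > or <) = <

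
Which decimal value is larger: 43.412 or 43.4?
43.412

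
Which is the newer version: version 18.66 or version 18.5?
version 18.66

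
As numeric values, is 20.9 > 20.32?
True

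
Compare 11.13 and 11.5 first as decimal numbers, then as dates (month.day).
As decimals: 11.13 < 11.5. As dates: 11/13 is later than 11/5 (day 13 > day 5).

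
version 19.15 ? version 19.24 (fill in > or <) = <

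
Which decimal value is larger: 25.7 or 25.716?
25.716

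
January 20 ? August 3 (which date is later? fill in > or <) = <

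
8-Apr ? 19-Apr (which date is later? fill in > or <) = <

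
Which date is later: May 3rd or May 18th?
May 18th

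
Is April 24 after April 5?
Yes. Day 24 comes after day 5 in April — this is a date comparison, not a decimal one (the decimal 4.24 would be smaller than 4.5).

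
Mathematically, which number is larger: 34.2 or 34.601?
34.601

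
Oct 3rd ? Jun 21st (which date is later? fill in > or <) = >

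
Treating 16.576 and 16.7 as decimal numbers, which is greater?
16.7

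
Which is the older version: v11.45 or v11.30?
v11.30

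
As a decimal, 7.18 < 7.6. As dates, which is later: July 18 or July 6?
July 18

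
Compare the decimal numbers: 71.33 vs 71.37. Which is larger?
71.37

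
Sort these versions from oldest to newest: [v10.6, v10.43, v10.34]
[v10.6, v10.34, v10.43]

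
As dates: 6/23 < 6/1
False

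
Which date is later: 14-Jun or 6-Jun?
14-Jun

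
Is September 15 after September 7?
Yes. Day 15 comes after day 7 in September — this is a date comparison, not a decimal one (the decimal 9.15 would be smaller than 9.7).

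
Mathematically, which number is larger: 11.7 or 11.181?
11.7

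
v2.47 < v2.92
True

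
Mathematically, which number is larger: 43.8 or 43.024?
43.8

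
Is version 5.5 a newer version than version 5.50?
No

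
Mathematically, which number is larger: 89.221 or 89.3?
89.3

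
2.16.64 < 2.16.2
False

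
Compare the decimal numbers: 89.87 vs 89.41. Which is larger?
89.87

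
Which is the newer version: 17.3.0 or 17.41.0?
17.41.0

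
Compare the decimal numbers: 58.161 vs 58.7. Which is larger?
58.7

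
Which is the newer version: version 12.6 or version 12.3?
version 12.6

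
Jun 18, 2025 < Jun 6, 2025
False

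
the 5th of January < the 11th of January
True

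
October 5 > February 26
True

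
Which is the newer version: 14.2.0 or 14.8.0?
14.8.0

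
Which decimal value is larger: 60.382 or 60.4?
60.4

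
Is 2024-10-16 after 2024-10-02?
Yes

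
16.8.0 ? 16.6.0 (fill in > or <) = >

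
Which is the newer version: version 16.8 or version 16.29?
version 16.29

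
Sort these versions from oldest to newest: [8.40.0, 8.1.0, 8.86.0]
[8.1.0, 8.40.0, 8.86.0]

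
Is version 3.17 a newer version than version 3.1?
Yes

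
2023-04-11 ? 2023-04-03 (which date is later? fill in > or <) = >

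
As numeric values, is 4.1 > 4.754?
False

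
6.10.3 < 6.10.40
True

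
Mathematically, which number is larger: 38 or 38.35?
38.35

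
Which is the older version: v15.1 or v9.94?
v9.94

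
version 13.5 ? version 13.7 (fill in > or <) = <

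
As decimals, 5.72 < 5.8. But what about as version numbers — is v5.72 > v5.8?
True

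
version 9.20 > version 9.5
True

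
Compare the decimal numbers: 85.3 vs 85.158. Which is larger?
85.3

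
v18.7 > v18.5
True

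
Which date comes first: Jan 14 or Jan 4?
Jan 4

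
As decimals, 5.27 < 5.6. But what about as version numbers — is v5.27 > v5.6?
True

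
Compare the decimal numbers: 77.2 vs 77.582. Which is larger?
77.582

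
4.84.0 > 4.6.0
True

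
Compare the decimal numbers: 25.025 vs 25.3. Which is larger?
25.3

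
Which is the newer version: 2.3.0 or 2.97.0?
2.97.0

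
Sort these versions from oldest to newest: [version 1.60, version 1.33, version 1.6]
[version 1.6, version 1.33, version 1.60]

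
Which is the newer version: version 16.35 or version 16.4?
version 16.35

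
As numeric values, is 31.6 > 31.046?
True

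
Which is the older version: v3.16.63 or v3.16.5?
v3.16.5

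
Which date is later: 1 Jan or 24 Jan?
24 Jan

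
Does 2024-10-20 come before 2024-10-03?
No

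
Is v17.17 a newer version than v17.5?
Yes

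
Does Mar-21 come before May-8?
Yes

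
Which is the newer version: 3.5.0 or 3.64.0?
3.64.0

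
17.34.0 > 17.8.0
True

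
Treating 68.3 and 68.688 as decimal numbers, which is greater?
68.688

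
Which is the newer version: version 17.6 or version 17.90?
version 17.90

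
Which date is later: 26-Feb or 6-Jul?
6-Jul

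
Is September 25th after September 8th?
Yes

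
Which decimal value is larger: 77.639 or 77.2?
77.639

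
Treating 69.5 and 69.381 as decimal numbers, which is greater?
69.5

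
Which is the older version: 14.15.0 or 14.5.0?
14.5.0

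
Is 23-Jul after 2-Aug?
No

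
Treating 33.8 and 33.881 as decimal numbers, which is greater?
33.881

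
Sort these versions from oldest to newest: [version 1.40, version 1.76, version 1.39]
[version 1.39, version 1.40, version 1.76]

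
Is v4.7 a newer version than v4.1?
Yes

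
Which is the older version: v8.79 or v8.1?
v8.1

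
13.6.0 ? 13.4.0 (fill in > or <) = >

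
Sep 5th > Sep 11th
False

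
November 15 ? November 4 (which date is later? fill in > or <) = >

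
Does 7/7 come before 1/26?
No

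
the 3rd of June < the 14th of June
True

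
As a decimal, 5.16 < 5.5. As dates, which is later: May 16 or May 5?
May 16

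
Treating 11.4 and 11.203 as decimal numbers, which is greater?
11.4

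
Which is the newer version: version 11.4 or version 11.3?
version 11.4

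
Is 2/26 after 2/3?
Yes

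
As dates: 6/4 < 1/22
False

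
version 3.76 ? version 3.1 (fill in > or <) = >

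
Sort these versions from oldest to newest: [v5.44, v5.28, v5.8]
[v5.8, v5.28, v5.44]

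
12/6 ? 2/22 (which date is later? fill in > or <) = >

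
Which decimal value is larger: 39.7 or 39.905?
39.905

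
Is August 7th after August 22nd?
No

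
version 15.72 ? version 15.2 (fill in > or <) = >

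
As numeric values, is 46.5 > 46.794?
False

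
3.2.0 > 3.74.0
False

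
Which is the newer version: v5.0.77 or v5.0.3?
v5.0.77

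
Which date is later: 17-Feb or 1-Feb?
17-Feb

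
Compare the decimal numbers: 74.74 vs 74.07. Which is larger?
74.74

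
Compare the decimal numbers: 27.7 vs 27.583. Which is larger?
27.7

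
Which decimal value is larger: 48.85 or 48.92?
48.92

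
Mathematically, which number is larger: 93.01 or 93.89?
93.89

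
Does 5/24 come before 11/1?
Yes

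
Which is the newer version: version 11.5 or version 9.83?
version 11.5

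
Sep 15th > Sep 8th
True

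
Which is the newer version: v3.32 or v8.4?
v8.4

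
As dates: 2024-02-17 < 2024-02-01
False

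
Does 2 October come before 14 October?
Yes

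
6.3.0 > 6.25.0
False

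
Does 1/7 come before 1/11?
Yes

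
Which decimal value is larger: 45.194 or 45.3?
45.3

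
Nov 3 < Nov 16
True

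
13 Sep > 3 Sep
True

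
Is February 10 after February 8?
Yes. Day 10 comes after day 8 in February — this is a date comparison, not a decimal one (the decimal 2.10 would be smaller than 2.8).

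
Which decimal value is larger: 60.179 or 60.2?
60.2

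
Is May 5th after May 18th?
No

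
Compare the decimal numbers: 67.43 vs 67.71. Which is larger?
67.71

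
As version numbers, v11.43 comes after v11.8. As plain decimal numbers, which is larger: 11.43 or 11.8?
11.8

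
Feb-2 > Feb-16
False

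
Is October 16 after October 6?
Yes. Day 16 comes after day 6 in October — this is a date comparison, not a decimal one (the decimal 10.16 would be smaller than 10.6).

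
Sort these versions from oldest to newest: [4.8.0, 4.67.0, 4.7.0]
[4.7.0, 4.8.0, 4.67.0]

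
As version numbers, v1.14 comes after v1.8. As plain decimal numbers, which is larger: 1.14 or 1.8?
1.8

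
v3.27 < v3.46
True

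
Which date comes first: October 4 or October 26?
October 4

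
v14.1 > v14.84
False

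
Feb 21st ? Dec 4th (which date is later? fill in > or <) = <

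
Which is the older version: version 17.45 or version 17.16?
version 17.16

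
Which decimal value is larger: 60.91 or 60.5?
60.91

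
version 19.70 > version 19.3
True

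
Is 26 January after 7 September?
No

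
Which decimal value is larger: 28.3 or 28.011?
28.3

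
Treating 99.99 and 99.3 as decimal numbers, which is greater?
99.99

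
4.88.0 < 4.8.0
False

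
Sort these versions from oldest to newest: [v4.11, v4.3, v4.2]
[v4.2, v4.3, v4.11]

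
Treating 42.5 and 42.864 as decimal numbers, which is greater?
42.864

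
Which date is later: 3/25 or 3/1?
3/25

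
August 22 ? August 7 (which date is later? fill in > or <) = >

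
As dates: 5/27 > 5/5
True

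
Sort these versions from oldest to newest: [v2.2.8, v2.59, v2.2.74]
[v2.2.8, v2.2.74, v2.59]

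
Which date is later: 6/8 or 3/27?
6/8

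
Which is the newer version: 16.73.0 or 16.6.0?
16.73.0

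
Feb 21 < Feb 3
False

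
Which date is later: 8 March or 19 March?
19 March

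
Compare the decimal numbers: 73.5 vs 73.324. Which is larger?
73.5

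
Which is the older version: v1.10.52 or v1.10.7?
v1.10.7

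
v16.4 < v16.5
True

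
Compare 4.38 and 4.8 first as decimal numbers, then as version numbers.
As decimals: 4.38 < 4.8. As versions: v4.38 > v4.8 (minor version 38 > 8).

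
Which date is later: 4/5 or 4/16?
4/16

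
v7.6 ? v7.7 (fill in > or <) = <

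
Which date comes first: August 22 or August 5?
August 5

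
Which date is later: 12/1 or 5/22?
12/1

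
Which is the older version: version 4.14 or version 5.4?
version 4.14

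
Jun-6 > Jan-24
True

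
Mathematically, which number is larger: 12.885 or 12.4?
12.885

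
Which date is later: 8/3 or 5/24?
8/3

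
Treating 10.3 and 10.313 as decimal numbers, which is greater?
10.313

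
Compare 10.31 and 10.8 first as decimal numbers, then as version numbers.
As decimals: 10.31 < 10.8. As versions: v10.31 > v10.8 (minor version 31 > 8).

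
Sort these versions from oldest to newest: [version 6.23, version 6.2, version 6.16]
[version 6.2, version 6.16, version 6.23]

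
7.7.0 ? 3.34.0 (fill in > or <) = >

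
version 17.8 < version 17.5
False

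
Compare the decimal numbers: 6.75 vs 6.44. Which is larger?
6.75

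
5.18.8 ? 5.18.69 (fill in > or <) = <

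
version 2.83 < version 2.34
False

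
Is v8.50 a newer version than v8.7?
Yes. Version numbers are compared segment by segment as integers, not as decimals: minor version 50 > 7, so v8.50 > v8.7 (even though the decimal 8.50 < 8.7).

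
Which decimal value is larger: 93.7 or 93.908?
93.908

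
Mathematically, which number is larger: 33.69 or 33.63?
33.69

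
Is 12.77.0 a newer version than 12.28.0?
Yes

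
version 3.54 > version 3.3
True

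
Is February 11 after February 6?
Yes. Day 11 comes after day 6 in February — this is a date comparison, not a decimal one (the decimal 2.11 would be smaller than 2.6).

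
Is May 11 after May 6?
Yes. Day 11 comes after day 6 in May — this is a date comparison, not a decimal one (the decimal 5.11 would be smaller than 5.6).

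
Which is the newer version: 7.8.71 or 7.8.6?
7.8.71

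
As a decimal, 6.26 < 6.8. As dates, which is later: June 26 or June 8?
June 26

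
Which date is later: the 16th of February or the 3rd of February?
the 16th of February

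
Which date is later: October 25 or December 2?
December 2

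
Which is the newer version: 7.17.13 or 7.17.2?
7.17.13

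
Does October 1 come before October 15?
Yes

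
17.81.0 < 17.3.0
False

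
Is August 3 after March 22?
Yes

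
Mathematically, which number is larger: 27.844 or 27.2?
27.844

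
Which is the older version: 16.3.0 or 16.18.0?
16.3.0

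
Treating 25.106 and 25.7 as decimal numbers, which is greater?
25.7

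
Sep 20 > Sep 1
True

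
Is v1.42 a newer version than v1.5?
Yes. Version numbers are compared segment by segment as integers, not as decimals: minor version 42 > 5, so v1.42 > v1.5 (even though the decimal 1.42 < 1.5).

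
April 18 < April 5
False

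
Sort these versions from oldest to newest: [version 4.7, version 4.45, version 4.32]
[version 4.7, version 4.32, version 4.45]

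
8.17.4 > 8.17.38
False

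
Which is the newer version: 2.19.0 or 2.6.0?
2.19.0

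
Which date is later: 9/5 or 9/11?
9/11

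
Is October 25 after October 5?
Yes. Day 25 comes after day 5 in October — this is a date comparison, not a decimal one (the decimal 10.25 would be smaller than 10.5).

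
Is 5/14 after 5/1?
Yes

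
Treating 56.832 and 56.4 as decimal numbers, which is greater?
56.832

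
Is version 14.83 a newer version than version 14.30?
Yes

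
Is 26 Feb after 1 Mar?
No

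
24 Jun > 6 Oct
False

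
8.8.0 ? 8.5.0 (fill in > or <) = >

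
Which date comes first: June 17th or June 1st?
June 1st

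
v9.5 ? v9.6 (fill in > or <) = <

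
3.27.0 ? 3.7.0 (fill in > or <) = >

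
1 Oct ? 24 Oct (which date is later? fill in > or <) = <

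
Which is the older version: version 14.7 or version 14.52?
version 14.7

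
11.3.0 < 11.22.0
True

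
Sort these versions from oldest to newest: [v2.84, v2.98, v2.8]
[v2.8, v2.84, v2.98]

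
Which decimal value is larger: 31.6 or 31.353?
31.6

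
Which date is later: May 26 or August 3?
August 3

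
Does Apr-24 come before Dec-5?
Yes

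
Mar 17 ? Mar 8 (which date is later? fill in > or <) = >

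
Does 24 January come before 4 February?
Yes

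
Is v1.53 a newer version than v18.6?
No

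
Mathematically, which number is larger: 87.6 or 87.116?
87.6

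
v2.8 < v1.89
False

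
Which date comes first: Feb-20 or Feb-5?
Feb-5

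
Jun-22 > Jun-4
True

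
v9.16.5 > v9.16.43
False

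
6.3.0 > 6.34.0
False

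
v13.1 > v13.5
False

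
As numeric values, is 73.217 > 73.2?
True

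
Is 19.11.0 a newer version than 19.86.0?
No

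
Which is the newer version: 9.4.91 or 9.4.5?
9.4.91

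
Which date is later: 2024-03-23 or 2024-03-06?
2024-03-23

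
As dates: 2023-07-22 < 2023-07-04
False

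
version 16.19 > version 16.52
False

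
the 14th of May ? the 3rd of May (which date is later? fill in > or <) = >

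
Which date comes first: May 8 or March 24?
March 24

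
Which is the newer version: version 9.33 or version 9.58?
version 9.58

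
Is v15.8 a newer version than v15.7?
Yes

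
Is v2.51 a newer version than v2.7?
Yes. Version numbers are compared segment by segment as integers, not as decimals: minor version 51 > 7, so v2.51 > v2.7 (even though the decimal 2.51 < 2.7).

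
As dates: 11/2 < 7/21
False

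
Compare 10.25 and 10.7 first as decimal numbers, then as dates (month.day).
As decimals: 10.25 < 10.7. As dates: 10/25 is later than 10/7 (day 25 > day 7).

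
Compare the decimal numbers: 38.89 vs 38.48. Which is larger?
38.89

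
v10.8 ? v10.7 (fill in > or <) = >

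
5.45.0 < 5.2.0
False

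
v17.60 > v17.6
True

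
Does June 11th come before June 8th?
No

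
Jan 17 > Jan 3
True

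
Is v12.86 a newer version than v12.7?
Yes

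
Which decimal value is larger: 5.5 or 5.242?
5.5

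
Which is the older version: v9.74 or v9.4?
v9.4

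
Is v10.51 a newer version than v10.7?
Yes. Version numbers are compared segment by segment as integers, not as decimals: minor version 51 > 7, so v10.51 > v10.7 (even though the decimal 10.51 < 10.7).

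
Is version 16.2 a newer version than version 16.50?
No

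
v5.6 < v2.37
False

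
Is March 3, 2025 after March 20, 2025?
No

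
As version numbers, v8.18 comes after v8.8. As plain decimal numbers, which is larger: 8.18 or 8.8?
8.8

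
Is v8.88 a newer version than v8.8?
Yes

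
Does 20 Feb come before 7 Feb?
No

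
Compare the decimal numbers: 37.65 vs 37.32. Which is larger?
37.65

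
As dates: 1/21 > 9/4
False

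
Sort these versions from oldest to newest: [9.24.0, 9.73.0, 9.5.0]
[9.5.0, 9.24.0, 9.73.0]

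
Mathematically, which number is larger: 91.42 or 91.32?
91.42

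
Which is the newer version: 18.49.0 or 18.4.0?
18.49.0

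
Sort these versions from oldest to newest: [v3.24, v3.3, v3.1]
[v3.1, v3.3, v3.24]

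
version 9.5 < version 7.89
False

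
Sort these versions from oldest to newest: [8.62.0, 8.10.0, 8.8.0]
[8.8.0, 8.10.0, 8.62.0]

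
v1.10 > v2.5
False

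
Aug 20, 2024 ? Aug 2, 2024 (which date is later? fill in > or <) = >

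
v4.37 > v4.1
True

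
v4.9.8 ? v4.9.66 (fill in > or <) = <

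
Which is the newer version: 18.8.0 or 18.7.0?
18.8.0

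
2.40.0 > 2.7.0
True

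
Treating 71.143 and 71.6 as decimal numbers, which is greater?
71.6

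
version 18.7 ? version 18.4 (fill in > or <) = >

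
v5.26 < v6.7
True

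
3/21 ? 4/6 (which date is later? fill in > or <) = <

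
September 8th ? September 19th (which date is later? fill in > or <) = <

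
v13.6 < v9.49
False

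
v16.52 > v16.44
True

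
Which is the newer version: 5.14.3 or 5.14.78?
5.14.78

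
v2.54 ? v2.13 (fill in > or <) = >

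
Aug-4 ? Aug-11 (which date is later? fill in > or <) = <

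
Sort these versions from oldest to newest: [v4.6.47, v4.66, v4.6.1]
[v4.6.1, v4.6.47, v4.66]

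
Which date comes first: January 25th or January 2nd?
January 2nd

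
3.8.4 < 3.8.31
True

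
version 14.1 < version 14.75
True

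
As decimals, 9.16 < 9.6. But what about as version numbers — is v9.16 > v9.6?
True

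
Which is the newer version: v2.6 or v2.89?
v2.89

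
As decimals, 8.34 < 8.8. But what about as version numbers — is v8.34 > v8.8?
True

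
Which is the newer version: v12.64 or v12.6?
v12.64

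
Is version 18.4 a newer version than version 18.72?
No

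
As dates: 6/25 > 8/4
False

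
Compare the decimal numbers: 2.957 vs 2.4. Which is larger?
2.957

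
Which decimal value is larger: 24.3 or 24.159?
24.3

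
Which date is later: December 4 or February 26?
December 4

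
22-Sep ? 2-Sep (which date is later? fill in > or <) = >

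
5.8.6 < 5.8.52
True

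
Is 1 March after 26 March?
No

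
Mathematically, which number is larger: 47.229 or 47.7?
47.7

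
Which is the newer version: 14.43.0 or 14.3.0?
14.43.0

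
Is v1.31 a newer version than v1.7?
Yes. Version numbers are compared segment by segment as integers, not as decimals: minor version 31 > 7, so v1.31 > v1.7 (even though the decimal 1.31 < 1.7).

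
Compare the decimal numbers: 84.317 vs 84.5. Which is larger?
84.5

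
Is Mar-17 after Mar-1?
Yes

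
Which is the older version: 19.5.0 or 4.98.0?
4.98.0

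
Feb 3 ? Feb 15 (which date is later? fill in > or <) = <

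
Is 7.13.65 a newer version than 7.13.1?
Yes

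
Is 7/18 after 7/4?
Yes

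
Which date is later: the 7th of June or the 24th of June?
the 24th of June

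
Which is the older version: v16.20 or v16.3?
v16.3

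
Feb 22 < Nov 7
True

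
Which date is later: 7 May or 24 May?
24 May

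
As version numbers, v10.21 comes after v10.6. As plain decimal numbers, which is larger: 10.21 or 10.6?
10.6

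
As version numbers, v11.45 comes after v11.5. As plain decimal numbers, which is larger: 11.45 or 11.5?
11.5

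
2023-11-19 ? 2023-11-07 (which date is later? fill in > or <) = >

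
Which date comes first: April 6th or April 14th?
April 6th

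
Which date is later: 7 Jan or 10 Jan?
10 Jan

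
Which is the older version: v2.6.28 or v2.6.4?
v2.6.4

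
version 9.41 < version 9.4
False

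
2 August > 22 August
False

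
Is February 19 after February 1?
Yes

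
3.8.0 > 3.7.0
True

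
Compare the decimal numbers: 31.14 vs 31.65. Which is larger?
31.65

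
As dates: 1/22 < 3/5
True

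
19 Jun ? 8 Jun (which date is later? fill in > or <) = >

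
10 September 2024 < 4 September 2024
False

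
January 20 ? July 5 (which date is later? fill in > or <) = <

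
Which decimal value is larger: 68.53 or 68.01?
68.53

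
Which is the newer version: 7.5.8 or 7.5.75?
7.5.75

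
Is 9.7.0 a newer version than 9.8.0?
No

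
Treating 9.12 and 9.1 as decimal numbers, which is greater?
9.12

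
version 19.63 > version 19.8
True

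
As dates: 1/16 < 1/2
False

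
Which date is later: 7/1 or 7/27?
7/27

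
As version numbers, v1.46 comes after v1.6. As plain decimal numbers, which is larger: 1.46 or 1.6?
1.6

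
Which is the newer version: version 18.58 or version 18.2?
version 18.58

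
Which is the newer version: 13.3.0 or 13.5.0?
13.5.0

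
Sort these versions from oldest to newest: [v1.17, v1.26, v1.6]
[v1.6, v1.17, v1.26]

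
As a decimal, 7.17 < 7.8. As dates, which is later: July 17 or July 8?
July 17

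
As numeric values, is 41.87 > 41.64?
True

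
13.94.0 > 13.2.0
True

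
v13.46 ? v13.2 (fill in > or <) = >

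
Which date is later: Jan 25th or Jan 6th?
Jan 25th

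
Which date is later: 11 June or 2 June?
11 June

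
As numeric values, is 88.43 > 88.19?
True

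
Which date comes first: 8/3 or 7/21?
7/21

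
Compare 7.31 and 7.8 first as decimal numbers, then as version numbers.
As decimals: 7.31 < 7.8. As versions: v7.31 > v7.8 (minor version 31 > 8).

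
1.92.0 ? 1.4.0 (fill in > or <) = >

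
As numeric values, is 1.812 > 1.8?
True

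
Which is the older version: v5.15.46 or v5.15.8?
v5.15.8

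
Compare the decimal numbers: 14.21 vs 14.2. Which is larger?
14.21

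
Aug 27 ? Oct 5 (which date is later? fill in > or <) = <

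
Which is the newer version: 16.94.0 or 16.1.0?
16.94.0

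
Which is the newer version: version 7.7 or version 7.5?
version 7.7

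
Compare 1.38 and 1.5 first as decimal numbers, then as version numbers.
As decimals: 1.38 < 1.5. As versions: v1.38 > v1.5 (minor version 38 > 5).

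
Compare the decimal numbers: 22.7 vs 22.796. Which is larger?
22.796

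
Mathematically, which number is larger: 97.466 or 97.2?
97.466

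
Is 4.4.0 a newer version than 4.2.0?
Yes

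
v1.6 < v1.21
True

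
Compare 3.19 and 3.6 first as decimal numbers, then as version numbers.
As decimals: 3.19 < 3.6. As versions: v3.19 > v3.6 (minor version 19 > 6).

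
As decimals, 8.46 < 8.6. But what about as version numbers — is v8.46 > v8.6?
True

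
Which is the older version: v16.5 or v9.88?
v9.88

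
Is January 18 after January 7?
Yes. Day 18 comes after day 7 in January — this is a date comparison, not a decimal one (the decimal 1.18 would be smaller than 1.7).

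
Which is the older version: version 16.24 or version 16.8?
version 16.8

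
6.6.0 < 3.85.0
False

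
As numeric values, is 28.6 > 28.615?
False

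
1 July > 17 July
False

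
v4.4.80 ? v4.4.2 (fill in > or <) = >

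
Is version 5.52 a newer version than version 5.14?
Yes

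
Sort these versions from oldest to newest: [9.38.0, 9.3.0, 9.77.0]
[9.3.0, 9.38.0, 9.77.0]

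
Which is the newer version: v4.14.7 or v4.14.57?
v4.14.57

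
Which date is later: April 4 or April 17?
April 17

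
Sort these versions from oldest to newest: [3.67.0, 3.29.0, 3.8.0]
[3.8.0, 3.29.0, 3.67.0]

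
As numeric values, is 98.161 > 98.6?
False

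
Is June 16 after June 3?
Yes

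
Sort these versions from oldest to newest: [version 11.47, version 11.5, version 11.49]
[version 11.5, version 11.47, version 11.49]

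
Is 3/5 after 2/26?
Yes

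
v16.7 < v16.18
True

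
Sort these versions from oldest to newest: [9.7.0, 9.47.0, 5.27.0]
[5.27.0, 9.7.0, 9.47.0]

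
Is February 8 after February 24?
No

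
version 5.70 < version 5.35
False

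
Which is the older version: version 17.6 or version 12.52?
version 12.52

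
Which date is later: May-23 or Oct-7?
Oct-7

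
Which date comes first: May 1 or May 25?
May 1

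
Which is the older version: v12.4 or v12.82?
v12.4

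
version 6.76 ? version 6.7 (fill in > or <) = >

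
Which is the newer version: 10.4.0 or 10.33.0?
10.33.0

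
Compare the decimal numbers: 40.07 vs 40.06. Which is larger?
40.07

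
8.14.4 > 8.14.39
False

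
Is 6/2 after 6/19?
No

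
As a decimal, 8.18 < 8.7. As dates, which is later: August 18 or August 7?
August 18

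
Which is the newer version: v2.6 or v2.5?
v2.6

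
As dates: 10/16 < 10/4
False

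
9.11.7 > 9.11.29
False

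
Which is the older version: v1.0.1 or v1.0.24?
v1.0.1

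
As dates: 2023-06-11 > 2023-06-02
True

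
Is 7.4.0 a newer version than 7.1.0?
Yes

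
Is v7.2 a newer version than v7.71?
No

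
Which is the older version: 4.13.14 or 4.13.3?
4.13.3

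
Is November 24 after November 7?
Yes. Day 24 comes after day 7 in November — this is a date comparison, not a decimal one (the decimal 11.24 would be smaller than 11.7).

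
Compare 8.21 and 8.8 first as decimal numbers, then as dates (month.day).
As decimals: 8.21 < 8.8. As dates: 8/21 is later than 8/8 (day 21 > day 8).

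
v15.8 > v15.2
True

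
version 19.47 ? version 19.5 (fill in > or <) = >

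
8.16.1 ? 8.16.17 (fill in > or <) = <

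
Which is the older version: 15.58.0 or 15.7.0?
15.7.0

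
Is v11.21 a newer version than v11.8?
Yes. Version numbers are compared segment by segment as integers, not as decimals: minor version 21 > 8, so v11.21 > v11.8 (even though the decimal 11.21 < 11.8).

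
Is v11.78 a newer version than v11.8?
Yes. Version numbers are compared segment by segment as integers, not as decimals: minor version 78 > 8, so v11.78 > v11.8 (even though the decimal 11.78 < 11.8).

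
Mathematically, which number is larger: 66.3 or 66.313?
66.313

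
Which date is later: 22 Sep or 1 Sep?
22 Sep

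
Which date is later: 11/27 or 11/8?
11/27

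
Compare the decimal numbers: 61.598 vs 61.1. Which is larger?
61.598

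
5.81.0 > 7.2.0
False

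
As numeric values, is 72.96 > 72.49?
True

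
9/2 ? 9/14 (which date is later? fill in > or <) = <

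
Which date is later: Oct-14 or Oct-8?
Oct-14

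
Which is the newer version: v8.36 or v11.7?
v11.7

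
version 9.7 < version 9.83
True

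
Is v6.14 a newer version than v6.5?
Yes. Version numbers are compared segment by segment as integers, not as decimals: minor version 14 > 5, so v6.14 > v6.5 (even though the decimal 6.14 < 6.5).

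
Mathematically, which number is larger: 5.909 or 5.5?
5.909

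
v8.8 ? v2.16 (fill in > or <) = >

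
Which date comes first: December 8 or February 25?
February 25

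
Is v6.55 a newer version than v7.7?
No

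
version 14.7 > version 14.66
False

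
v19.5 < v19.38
True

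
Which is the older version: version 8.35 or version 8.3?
version 8.3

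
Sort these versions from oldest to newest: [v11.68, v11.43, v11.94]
[v11.43, v11.68, v11.94]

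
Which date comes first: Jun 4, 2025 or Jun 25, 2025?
Jun 4, 2025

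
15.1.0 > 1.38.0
True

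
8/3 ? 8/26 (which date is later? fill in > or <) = <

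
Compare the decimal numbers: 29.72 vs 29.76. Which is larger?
29.76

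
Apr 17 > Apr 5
True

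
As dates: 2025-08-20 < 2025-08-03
False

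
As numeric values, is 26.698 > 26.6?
True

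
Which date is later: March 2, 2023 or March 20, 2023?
March 20, 2023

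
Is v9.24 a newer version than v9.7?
Yes. Version numbers are compared segment by segment as integers, not as decimals: minor version 24 > 7, so v9.24 > v9.7 (even though the decimal 9.24 < 9.7).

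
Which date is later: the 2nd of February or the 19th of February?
the 19th of February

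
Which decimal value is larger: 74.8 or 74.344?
74.8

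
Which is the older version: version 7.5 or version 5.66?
version 5.66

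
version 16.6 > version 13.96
True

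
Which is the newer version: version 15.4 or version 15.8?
version 15.8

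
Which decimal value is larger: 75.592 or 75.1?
75.592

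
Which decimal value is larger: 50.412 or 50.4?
50.412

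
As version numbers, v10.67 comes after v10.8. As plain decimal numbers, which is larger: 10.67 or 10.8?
10.8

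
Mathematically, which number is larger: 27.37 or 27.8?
27.8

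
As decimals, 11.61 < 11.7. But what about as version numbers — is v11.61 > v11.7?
True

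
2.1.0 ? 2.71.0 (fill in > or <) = <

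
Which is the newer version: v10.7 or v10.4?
v10.7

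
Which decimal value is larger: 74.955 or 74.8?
74.955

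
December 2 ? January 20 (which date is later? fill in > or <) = >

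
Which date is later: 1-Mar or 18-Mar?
18-Mar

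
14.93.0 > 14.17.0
True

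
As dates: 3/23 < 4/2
True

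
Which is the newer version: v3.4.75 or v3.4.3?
v3.4.75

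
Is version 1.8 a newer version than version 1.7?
Yes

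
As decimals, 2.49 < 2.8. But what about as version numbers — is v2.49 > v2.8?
True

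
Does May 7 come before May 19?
Yes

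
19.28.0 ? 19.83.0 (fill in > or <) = <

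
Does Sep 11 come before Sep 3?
No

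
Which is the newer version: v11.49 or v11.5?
v11.49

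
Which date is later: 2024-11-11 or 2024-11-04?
2024-11-11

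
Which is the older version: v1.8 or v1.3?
v1.3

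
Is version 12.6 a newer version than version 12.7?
No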